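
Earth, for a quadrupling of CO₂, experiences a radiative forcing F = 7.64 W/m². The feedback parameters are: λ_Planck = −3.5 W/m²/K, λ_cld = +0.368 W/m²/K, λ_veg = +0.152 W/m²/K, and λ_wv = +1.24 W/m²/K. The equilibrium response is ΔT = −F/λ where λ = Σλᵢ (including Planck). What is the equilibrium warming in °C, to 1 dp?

Net feedback parameter λ = (−3.5) + (+0.368) + (+0.152) + (+1.24) = -1.74 W/m²/K.
ΔT = −F/λ = −7.64/(-1.74) = 4.4 °C.

4.4 °C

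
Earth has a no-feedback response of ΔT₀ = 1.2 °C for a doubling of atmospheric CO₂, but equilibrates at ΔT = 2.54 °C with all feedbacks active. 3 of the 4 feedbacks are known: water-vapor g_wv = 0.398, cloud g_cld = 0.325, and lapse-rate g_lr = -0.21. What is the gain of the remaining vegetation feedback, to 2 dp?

Amplification A = ΔT/ΔT₀ = 2.54/1.2 = 2.117.
Total gain g = 1 − 1/A = 1 − 1/2.117 = 0.5276.
Known gains sum to 0.398 + 0.325 − 0.21 = 0.513.
g_veg = 0.5276 − 0.513 = 0.01.

0.01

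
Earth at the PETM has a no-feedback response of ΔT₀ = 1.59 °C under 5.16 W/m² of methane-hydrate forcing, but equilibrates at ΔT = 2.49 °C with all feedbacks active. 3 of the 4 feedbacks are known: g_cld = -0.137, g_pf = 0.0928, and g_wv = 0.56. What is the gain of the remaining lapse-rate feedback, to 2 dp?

Amplification A = ΔT/ΔT₀ = 2.49/1.59 = 1.566.
Total gain g = 1 − 1/A = 1 − 1/1.566 = 0.3614.
Known gains sum to -0.137 + 0.0928 + 0.56 = 0.5158.
g_lr = 0.3614 − 0.5158 = -0.15.

-0.15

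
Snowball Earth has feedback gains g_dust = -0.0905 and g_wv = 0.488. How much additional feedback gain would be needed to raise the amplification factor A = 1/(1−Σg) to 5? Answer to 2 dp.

0.40

Current total gain = 0.3975.
Target gain for A = 5: g* = 1 − 1/5 = 0.8.
Additional gain needed = 0.8 − 0.3975 = 0.40.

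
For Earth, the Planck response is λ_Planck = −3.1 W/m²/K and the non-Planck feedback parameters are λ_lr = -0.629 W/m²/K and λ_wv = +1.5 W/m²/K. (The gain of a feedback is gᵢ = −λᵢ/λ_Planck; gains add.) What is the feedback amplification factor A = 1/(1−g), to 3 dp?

1.391

Convert to gains: g_lr = -0.629/3.1 = -0.2029; g_wv = 1.5/3.1 = 0.4839.
Total gain g = 0.281.
A = 1/(1 − 0.281) = 1.391.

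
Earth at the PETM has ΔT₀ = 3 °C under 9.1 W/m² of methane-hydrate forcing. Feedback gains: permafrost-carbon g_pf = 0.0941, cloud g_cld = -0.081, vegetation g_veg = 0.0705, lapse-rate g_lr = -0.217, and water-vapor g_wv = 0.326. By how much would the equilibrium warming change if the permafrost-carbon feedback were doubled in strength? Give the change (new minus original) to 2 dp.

0.49 °C

Original: g = 0.1926, ΔT = 3/(1−0.1926) = 3.7156 °C.
With doubled permafrost-carbon: g' = 0.2867, ΔT' = 3/(1−0.2867) = 4.2058 °C.
Change = 4.2058 − 3.7156 = 0.49 °C.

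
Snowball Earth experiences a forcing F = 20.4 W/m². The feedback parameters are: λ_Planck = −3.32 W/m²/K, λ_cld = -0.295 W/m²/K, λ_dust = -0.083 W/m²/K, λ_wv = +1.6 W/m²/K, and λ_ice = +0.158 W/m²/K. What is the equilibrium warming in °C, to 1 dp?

10.5 °C

Net feedback parameter λ = (−3.32) + (-0.295) + (-0.083) + (+1.6) + (+0.158) = -1.94 W/m²/K.
ΔT = −F/λ = −20.4/(-1.94) = 10.5 °C.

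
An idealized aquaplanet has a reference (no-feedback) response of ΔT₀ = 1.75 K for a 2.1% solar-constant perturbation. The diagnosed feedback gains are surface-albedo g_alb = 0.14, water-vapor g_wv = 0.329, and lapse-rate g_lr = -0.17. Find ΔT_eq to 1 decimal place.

2.5 K

Total gain g = 0.14 + 0.329 − 0.17 = 0.299.
Amplification A = 1/(1 − 0.299) = 1.427.
ΔT = 1.75 × 1.427 = 2.5 K.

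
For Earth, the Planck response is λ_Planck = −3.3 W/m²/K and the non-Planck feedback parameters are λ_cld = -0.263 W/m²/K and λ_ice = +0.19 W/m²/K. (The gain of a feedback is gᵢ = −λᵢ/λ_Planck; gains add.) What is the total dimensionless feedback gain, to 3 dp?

-0.022

Convert to gains: g_cld = -0.263/3.3 = -0.0797; g_ice = 0.19/3.3 = 0.05758.
Total gain g = -0.02212.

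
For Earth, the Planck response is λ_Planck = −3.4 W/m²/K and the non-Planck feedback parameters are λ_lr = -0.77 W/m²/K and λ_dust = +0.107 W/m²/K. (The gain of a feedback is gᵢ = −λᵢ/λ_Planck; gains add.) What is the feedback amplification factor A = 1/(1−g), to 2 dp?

0.84

Convert to gains: g_lr = -0.77/3.4 = -0.2265; g_dust = 0.107/3.4 = 0.03147.
Total gain g = -0.19503.
A = 1/(1 + 0.19503) = 0.84.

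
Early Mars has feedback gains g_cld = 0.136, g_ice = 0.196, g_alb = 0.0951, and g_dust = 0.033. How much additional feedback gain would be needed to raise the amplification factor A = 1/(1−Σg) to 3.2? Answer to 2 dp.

0.23

Current total gain = 0.4601.
Target gain for A = 3.2: g* = 1 − 1/3.2 = 0.6875.
Additional gain needed = 0.6875 − 0.4601 = 0.23.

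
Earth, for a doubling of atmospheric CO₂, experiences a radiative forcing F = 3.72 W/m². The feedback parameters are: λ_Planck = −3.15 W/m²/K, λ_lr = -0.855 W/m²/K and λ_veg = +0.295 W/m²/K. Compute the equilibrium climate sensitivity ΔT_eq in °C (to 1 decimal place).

Net feedback parameter λ = (−3.15) + (-0.855) + (+0.295) = -3.71 W/m²/K.
ΔT = −F/λ = −3.72/(-3.71) = 1.0 °C.

1.0 °C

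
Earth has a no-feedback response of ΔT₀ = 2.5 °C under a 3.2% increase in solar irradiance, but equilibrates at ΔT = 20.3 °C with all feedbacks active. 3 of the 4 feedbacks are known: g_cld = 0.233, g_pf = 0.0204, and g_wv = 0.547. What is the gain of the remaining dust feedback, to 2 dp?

0.08

Amplification A = ΔT/ΔT₀ = 20.3/2.5 = 8.12.
Total gain g = 1 − 1/A = 1 − 1/8.12 = 0.8768.
Known gains sum to 0.233 + 0.0204 + 0.547 = 0.8004.
g_dust = 0.8768 − 0.8004 = 0.08.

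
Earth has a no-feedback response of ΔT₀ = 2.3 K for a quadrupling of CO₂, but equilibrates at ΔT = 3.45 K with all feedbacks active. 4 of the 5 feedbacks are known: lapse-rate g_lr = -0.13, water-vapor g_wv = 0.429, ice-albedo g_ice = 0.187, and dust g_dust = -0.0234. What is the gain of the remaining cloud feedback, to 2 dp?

-0.13

Amplification A = ΔT/ΔT₀ = 3.45/2.3 = 1.5.
Total gain g = 1 − 1/A = 1 − 1/1.5 = 0.3333.
Known gains sum to -0.13 + 0.429 + 0.187 − 0.0234 = 0.4626.
g_cld = 0.3333 − 0.4626 = -0.13.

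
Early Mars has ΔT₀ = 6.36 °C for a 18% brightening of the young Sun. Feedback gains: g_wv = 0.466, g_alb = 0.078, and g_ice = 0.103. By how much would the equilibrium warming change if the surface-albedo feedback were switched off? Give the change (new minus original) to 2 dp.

Original: g = 0.647, ΔT = 6.36/(1−0.647) = 18.0170 °C.
Without surface-albedo: g' = 0.569, ΔT' = 6.36/(1−0.569) = 14.7564 °C.
Change = 14.7564 − 18.0170 = -3.26 °C.

-3.26 °C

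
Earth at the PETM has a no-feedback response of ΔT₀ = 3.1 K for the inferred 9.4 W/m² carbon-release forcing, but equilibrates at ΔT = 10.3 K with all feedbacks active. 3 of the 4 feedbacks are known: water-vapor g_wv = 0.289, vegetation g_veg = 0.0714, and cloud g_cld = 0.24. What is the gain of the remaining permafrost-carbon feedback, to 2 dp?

Amplification A = ΔT/ΔT₀ = 10.3/3.1 = 3.323.
Total gain g = 1 − 1/A = 1 − 1/3.323 = 0.6991.
Known gains sum to 0.289 + 0.0714 + 0.24 = 0.6004.
g_pf = 0.6991 − 0.6004 = 0.10.

0.10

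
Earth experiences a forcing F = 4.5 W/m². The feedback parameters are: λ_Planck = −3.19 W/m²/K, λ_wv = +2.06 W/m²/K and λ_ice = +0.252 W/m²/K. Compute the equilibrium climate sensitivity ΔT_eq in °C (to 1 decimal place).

Net feedback parameter λ = (−3.19) + (+2.06) + (+0.252) = -0.878 W/m²/K.
ΔT = −F/λ = −4.5/(-0.878) = 5.1 °C.

5.1 °C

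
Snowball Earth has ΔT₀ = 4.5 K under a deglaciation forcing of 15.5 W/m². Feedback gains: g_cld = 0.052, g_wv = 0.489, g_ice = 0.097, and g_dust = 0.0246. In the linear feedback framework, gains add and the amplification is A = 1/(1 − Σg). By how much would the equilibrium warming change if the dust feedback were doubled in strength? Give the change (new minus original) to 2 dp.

Original: g = 0.6626, ΔT = 4.5/(1−0.6626) = 13.3373 K.
With doubled dust: g' = 0.6872, ΔT' = 4.5/(1−0.6872) = 14.3862 K.
Change = 14.3862 − 13.3373 = 1.05 K.

1.05 K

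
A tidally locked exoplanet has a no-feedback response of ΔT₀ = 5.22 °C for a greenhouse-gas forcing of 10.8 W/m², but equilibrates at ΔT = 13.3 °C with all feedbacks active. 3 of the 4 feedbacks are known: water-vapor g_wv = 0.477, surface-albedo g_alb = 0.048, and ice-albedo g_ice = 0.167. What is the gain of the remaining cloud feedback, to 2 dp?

-0.08

Amplification A = ΔT/ΔT₀ = 13.3/5.22 = 2.548.
Total gain g = 1 − 1/A = 1 − 1/2.548 = 0.6075.
Known gains sum to 0.477 + 0.048 + 0.167 = 0.692.
g_cld = 0.6075 − 0.692 = -0.08.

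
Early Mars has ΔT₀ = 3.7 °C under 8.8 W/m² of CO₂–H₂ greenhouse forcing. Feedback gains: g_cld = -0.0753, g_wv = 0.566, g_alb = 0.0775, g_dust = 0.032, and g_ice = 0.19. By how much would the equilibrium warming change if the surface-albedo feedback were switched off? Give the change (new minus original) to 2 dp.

Original: g = 0.7902, ΔT = 3.7/(1−0.7902) = 17.6358 °C.
Without surface-albedo: g' = 0.7127, ΔT' = 3.7/(1−0.7127) = 12.8785 °C.
Change = 12.8785 − 17.6358 = -4.76 °C.

-4.76 °C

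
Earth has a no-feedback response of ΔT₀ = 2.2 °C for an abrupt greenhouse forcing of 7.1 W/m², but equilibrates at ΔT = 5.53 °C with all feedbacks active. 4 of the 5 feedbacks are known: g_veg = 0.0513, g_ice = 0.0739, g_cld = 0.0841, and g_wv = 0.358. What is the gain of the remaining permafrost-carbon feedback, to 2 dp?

Amplification A = ΔT/ΔT₀ = 5.53/2.2 = 2.514.
Total gain g = 1 − 1/A = 1 − 1/2.514 = 0.6022.
Known gains sum to 0.0513 + 0.0739 + 0.0841 + 0.358 = 0.5673.
g_pf = 0.6022 − 0.5673 = 0.03.

0.03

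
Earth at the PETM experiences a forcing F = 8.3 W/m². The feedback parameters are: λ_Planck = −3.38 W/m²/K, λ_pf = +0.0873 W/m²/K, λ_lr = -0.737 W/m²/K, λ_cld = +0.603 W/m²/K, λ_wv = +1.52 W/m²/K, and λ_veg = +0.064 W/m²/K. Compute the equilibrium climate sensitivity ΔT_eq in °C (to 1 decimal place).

Net feedback parameter λ = (−3.38) + (+0.0873) + (-0.737) + (+0.603) + (+1.52) + (+0.064) = -1.8427 W/m²/K.
ΔT = −F/λ = −8.3/(-1.8427) = 4.5 °C.

4.5 °C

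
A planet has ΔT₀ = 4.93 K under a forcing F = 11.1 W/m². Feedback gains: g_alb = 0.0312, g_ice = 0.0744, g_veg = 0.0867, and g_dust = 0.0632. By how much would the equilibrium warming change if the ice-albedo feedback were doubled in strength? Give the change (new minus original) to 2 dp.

Original: g = 0.2555, ΔT = 4.93/(1−0.2555) = 6.6219 K.
With doubled ice-albedo: g' = 0.3299, ΔT' = 4.93/(1−0.3299) = 7.3571 K.
Change = 7.3571 − 6.6219 = 0.74 K.

0.74 K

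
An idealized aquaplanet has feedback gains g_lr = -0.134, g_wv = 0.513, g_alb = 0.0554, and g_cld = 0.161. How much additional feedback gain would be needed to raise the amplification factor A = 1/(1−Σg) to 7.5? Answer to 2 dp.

Current total gain = 0.5954.
Target gain for A = 7.5: g* = 1 − 1/7.5 = 0.8667.
Additional gain needed = 0.8667 − 0.5954 = 0.27.

0.27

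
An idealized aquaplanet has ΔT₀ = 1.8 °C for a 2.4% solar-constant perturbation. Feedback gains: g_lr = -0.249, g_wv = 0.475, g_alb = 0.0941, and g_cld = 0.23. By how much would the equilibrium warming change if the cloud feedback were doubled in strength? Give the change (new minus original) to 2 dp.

Original: g = 0.5501, ΔT = 1.8/(1−0.5501) = 4.0009 °C.
With doubled cloud: g' = 0.7801, ΔT' = 1.8/(1−0.7801) = 8.1855 °C.
Change = 8.1855 − 4.0009 = 4.18 °C.

4.18 °C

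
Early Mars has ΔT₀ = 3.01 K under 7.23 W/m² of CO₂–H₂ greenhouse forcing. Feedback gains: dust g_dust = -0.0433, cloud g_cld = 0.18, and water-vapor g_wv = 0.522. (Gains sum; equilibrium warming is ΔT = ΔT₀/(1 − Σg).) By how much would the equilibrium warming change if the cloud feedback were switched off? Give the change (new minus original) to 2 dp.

-3.05 K

Original: g = 0.6587, ΔT = 3.01/(1−0.6587) = 8.8192 K.
Without cloud: g' = 0.4787, ΔT' = 3.01/(1−0.4787) = 5.7740 K.
Change = 5.7740 − 8.8192 = -3.05 K.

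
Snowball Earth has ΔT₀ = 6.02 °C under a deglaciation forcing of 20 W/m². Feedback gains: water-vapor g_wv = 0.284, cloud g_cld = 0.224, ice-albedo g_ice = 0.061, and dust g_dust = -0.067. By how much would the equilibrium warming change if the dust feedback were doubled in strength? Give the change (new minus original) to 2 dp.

Original: g = 0.502, ΔT = 6.02/(1−0.502) = 12.0884 °C.
With doubled dust: g' = 0.435, ΔT' = 6.02/(1−0.435) = 10.6549 °C.
Change = 10.6549 − 12.0884 = -1.43 °C.

-1.43 °C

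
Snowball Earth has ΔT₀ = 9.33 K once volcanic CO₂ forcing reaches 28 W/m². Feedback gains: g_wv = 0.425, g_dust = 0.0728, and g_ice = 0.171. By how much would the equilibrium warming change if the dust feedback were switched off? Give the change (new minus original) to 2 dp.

-5.08 K

Original: g = 0.6688, ΔT = 9.33/(1−0.6688) = 28.1703 K.
Without dust: g' = 0.596, ΔT' = 9.33/(1−0.596) = 23.0941 K.
Change = 23.0941 − 28.1703 = -5.08 K.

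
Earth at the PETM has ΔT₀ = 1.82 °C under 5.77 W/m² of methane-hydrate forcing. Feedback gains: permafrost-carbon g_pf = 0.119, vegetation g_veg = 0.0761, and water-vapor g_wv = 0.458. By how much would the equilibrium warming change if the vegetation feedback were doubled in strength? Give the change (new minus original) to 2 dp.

1.47 °C

Original: g = 0.6531, ΔT = 1.82/(1−0.6531) = 5.2465 °C.
With doubled vegetation: g' = 0.7292, ΔT' = 1.82/(1−0.7292) = 6.7208 °C.
Change = 6.7208 − 5.2465 = 1.47 °C.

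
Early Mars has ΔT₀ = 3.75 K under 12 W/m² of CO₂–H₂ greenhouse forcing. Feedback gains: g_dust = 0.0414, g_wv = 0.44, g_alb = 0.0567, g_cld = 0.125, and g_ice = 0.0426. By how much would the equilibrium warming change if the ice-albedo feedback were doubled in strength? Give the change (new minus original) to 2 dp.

Original: g = 0.7057, ΔT = 3.75/(1−0.7057) = 12.7421 K.
With doubled ice-albedo: g' = 0.7483, ΔT' = 3.75/(1−0.7483) = 14.8987 K.
Change = 14.8987 − 12.7421 = 2.16 K.

2.16 K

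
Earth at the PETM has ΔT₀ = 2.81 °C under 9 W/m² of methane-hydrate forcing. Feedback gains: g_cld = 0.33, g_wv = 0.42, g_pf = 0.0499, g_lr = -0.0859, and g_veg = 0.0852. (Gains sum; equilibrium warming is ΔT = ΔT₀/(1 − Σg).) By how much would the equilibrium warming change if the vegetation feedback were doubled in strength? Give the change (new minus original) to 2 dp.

10.31 °C

Original: g = 0.7992, ΔT = 2.81/(1−0.7992) = 13.9940 °C.
With doubled vegetation: g' = 0.8844, ΔT' = 2.81/(1−0.8844) = 24.3080 °C.
Change = 24.3080 − 13.9940 = 10.31 °C.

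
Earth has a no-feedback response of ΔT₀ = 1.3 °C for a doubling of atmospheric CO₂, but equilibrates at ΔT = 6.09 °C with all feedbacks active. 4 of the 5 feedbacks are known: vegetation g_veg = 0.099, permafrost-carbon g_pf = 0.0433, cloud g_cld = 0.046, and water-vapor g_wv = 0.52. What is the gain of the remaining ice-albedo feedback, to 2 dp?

Amplification A = ΔT/ΔT₀ = 6.09/1.3 = 4.685.
Total gain g = 1 − 1/A = 1 − 1/4.685 = 0.7866.
Known gains sum to 0.099 + 0.0433 + 0.046 + 0.52 = 0.7083.
g_ice = 0.7866 − 0.7083 = 0.08.

0.08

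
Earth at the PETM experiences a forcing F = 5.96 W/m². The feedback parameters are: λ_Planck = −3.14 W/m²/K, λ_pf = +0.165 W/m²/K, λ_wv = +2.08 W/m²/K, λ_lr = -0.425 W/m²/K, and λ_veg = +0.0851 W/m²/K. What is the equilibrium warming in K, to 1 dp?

Net feedback parameter λ = (−3.14) + (+0.165) + (+2.08) + (-0.425) + (+0.0851) = -1.2349 W/m²/K.
ΔT = −F/λ = −5.96/(-1.2349) = 4.8 K.

4.8 K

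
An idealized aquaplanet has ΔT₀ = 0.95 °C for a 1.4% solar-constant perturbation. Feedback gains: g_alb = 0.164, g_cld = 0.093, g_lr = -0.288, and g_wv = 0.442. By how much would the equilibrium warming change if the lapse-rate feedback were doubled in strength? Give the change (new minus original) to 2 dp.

-0.53 °C

Original: g = 0.411, ΔT = 0.95/(1−0.411) = 1.6129 °C.
With doubled lapse-rate: g' = 0.123, ΔT' = 0.95/(1−0.123) = 1.0832 °C.
Change = 1.0832 − 1.6129 = -0.53 °C.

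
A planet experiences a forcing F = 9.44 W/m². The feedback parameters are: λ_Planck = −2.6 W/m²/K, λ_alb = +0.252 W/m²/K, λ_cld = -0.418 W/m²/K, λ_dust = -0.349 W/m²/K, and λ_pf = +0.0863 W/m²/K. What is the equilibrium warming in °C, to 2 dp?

Net feedback parameter λ = (−2.6) + (+0.252) + (-0.418) + (-0.349) + (+0.0863) = -3.0287 W/m²/K.
ΔT = −F/λ = −9.44/(-3.0287) = 3.12 °C.

3.12 °C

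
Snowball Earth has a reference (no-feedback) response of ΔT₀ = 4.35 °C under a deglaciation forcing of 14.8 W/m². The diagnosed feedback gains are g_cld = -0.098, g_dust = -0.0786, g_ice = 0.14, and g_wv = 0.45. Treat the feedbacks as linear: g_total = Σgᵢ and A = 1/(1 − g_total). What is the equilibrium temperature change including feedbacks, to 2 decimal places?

7.42 °C

Total gain g = -0.098 − 0.0786 + 0.14 + 0.45 = 0.4134.
Amplification A = 1/(1 − 0.4134) = 1.705.
ΔT = 4.35 × 1.705 = 7.42 °C.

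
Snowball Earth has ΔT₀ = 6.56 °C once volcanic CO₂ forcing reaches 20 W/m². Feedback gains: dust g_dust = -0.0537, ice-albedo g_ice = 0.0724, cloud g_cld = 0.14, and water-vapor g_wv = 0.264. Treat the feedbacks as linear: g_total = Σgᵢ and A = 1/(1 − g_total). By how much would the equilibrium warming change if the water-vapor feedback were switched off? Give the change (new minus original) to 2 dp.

-3.57 °C

Original: g = 0.4227, ΔT = 6.56/(1−0.4227) = 11.3632 °C.
Without water-vapor: g' = 0.1587, ΔT' = 6.56/(1−0.1587) = 7.7975 °C.
Change = 7.7975 − 11.3632 = -3.57 °C.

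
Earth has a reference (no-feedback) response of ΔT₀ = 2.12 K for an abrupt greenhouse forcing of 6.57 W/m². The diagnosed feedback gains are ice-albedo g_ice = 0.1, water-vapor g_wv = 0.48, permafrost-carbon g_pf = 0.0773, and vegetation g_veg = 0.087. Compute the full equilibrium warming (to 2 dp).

8.29 K

Total gain g = 0.1 + 0.48 + 0.0773 + 0.087 = 0.7443.
Amplification A = 1/(1 − 0.7443) = 3.911.
ΔT = 2.12 × 3.911 = 8.29 K.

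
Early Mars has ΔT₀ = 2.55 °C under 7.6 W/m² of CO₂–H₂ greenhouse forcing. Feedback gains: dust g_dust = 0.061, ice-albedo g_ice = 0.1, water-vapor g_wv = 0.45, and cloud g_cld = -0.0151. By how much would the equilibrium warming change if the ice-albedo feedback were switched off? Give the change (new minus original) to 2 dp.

Original: g = 0.5959, ΔT = 2.55/(1−0.5959) = 6.3103 °C.
Without ice-albedo: g' = 0.4959, ΔT' = 2.55/(1−0.4959) = 5.0585 °C.
Change = 5.0585 − 6.3103 = -1.25 °C.

-1.25 °C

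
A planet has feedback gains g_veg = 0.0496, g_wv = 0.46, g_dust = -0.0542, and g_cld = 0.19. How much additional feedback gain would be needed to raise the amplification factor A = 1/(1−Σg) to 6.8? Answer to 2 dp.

Current total gain = 0.6454.
Target gain for A = 6.8: g* = 1 − 1/6.8 = 0.8529.
Additional gain needed = 0.8529 − 0.6454 = 0.21.

0.21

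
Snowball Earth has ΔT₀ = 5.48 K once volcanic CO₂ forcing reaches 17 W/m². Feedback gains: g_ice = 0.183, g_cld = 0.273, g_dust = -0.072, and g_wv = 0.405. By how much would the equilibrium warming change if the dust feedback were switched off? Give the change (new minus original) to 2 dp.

Original: g = 0.789, ΔT = 5.48/(1−0.789) = 25.9716 K.
Without dust: g' = 0.861, ΔT' = 5.48/(1−0.861) = 39.4245 K.
Change = 39.4245 − 25.9716 = 13.45 K.

13.45 K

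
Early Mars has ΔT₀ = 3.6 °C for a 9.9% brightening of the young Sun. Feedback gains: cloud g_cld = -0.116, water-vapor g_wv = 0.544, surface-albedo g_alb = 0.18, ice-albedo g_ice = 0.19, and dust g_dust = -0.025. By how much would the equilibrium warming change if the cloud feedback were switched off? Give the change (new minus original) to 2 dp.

Original: g = 0.773, ΔT = 3.6/(1−0.773) = 15.8590 °C.
Without cloud: g' = 0.889, ΔT' = 3.6/(1−0.889) = 32.4324 °C.
Change = 32.4324 − 15.8590 = 16.57 °C.

16.57 °C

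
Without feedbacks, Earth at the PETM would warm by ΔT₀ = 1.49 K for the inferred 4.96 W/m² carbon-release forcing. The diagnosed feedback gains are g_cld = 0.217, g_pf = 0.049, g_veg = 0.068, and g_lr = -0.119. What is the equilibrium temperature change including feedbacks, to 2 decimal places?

Total gain g = 0.217 + 0.049 + 0.068 − 0.119 = 0.215.
Amplification A = 1/(1 − 0.215) = 1.274.
ΔT = 1.49 × 1.274 = 1.90 K.

1.90 K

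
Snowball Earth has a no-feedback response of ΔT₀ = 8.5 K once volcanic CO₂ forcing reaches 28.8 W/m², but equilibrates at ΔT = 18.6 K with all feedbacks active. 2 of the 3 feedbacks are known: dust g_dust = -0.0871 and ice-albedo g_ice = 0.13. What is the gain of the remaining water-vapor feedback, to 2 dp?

Amplification A = ΔT/ΔT₀ = 18.6/8.5 = 2.188.
Total gain g = 1 − 1/A = 1 − 1/2.188 = 0.543.
Known gains sum to -0.0871 + 0.13 = 0.0429.
g_wv = 0.543 − 0.0429 = 0.50.

0.50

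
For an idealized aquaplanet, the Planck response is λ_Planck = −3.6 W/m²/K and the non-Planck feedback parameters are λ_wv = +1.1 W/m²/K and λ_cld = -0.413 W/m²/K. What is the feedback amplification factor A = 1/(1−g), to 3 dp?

1.236

Convert to gains: g_wv = 1.1/3.6 = 0.3056; g_cld = -0.413/3.6 = -0.1147.
Total gain g = 0.1909.
A = 1/(1 − 0.1909) = 1.236.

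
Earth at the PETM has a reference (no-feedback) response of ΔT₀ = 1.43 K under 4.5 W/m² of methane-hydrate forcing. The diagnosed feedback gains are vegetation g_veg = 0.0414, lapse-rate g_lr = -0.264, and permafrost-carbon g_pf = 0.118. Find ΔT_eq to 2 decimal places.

Total gain g = 0.0414 − 0.264 + 0.118 = -0.1046.
Amplification A = 1/(1 + 0.1046) = 0.9053.
ΔT = 1.43 × 0.9053 = 1.29 K.

1.29 K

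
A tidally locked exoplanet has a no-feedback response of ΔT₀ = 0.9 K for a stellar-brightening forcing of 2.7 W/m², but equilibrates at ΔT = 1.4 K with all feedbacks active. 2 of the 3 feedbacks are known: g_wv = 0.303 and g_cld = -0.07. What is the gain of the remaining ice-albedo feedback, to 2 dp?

Amplification A = ΔT/ΔT₀ = 1.4/0.9 = 1.556.
Total gain g = 1 − 1/A = 1 − 1/1.556 = 0.3573.
Known gains sum to 0.303 − 0.07 = 0.233.
g_ice = 0.3573 − 0.233 = 0.12.

0.12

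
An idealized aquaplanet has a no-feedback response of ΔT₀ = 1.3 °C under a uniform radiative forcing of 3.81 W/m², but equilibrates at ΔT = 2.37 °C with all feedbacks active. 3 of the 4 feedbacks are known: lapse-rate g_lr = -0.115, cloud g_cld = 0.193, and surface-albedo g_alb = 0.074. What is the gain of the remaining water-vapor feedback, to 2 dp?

0.30

Amplification A = ΔT/ΔT₀ = 2.37/1.3 = 1.823.
Total gain g = 1 − 1/A = 1 − 1/1.823 = 0.4515.
Known gains sum to -0.115 + 0.193 + 0.074 = 0.152.
g_wv = 0.4515 − 0.152 = 0.30.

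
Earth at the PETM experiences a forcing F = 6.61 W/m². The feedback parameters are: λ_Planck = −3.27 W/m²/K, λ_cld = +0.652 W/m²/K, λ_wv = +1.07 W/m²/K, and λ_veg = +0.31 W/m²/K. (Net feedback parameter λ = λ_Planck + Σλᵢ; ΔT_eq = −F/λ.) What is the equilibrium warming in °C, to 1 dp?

5.3 °C

Net feedback parameter λ = (−3.27) + (+0.652) + (+1.07) + (+0.31) = -1.238 W/m²/K.
ΔT = −F/λ = −6.61/(-1.238) = 5.3 °C.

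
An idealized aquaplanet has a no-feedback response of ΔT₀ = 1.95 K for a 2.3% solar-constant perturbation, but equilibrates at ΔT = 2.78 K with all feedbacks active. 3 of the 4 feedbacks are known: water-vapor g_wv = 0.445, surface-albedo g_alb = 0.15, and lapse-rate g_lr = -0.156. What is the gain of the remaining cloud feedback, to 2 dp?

-0.14

Amplification A = ΔT/ΔT₀ = 2.78/1.95 = 1.426.
Total gain g = 1 − 1/A = 1 − 1/1.426 = 0.2987.
Known gains sum to 0.445 + 0.15 − 0.156 = 0.439.
g_cld = 0.2987 − 0.439 = -0.14.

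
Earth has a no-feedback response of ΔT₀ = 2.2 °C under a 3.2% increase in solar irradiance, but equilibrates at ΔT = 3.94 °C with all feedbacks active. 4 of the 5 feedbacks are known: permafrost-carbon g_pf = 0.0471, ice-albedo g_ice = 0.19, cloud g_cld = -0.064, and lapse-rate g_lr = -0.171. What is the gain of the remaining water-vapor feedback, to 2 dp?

0.44

Amplification A = ΔT/ΔT₀ = 3.94/2.2 = 1.791.
Total gain g = 1 − 1/A = 1 − 1/1.791 = 0.4417.
Known gains sum to 0.0471 + 0.19 − 0.064 − 0.171 = 0.0021.
g_wv = 0.4417 − 0.0021 = 0.44.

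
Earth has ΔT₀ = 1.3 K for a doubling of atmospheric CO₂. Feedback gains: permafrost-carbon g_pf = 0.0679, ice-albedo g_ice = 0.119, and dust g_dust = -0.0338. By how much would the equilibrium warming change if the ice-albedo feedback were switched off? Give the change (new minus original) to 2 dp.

-0.19 K

Original: g = 0.1531, ΔT = 1.3/(1−0.1531) = 1.5350 K.
Without ice-albedo: g' = 0.0341, ΔT' = 1.3/(1−0.0341) = 1.3459 K.
Change = 1.3459 − 1.5350 = -0.19 K.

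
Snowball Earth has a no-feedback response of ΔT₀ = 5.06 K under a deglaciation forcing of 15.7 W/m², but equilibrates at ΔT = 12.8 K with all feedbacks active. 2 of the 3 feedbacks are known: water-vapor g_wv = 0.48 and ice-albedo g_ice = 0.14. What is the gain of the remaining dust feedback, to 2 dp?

Amplification A = ΔT/ΔT₀ = 12.8/5.06 = 2.53.
Total gain g = 1 − 1/A = 1 − 1/2.53 = 0.6047.
Known gains sum to 0.48 + 0.14 = 0.62.
g_dust = 0.6047 − 0.62 = -0.02.

-0.02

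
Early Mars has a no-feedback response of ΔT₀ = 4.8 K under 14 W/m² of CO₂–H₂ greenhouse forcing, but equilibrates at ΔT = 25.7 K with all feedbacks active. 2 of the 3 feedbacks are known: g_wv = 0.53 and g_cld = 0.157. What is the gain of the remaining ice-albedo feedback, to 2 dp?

Amplification A = ΔT/ΔT₀ = 25.7/4.8 = 5.354.
Total gain g = 1 − 1/A = 1 − 1/5.354 = 0.8132.
Known gains sum to 0.53 + 0.157 = 0.687.
g_ice = 0.8132 − 0.687 = 0.13.

0.13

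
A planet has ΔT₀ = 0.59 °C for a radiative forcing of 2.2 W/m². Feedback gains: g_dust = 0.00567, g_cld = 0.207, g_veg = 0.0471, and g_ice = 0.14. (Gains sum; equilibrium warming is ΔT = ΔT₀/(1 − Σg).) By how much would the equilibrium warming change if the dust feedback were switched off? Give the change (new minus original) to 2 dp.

Original: g = 0.39977, ΔT = 0.59/(1−0.39977) = 0.9830 °C.
Without dust: g' = 0.3941, ΔT' = 0.59/(1−0.3941) = 0.9738 °C.
Change = 0.9738 − 0.9830 = -0.01 °C.

-0.01 °C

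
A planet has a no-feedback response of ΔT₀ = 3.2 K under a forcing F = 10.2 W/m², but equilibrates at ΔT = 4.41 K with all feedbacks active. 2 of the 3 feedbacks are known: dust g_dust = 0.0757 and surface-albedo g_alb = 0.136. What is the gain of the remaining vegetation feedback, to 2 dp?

Amplification A = ΔT/ΔT₀ = 4.41/3.2 = 1.378.
Total gain g = 1 − 1/A = 1 − 1/1.378 = 0.2743.
Known gains sum to 0.0757 + 0.136 = 0.2117.
g_veg = 0.2743 − 0.2117 = 0.06.

0.06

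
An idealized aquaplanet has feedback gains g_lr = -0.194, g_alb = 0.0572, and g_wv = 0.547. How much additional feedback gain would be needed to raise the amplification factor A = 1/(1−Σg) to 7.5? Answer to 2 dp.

0.46

Current total gain = 0.4102.
Target gain for A = 7.5: g* = 1 − 1/7.5 = 0.8667.
Additional gain needed = 0.8667 − 0.4102 = 0.46.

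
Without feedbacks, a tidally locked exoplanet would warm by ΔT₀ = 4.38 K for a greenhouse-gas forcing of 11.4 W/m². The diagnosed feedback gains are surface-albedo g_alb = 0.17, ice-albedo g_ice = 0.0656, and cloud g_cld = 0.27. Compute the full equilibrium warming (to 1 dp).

Total gain g = 0.17 + 0.0656 + 0.27 = 0.5056.
Amplification A = 1/(1 − 0.5056) = 2.023.
ΔT = 4.38 × 2.023 = 8.9 K.

8.9 K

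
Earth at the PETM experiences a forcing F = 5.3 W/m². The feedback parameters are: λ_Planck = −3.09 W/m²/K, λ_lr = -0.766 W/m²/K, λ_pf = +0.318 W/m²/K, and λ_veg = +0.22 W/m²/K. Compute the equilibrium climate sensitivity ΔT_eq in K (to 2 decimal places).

Net feedback parameter λ = (−3.09) + (-0.766) + (+0.318) + (+0.22) = -3.318 W/m²/K.
ΔT = −F/λ = −5.3/(-3.318) = 1.60 K.

1.60 K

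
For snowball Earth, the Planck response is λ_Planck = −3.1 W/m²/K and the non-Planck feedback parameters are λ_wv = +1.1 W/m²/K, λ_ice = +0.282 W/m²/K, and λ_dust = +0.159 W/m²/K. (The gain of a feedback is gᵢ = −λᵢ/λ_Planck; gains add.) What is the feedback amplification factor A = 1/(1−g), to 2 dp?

1.99

Convert to gains: g_wv = 1.1/3.1 = 0.3548; g_ice = 0.282/3.1 = 0.09097; g_dust = 0.159/3.1 = 0.05129.
Total gain g = 0.49706.
A = 1/(1 − 0.49706) = 1.99.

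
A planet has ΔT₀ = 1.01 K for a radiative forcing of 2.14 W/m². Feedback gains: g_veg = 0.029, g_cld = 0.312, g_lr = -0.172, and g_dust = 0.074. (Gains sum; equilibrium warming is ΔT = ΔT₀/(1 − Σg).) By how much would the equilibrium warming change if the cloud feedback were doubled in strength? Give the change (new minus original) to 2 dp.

Original: g = 0.243, ΔT = 1.01/(1−0.243) = 1.3342 K.
With doubled cloud: g' = 0.555, ΔT' = 1.01/(1−0.555) = 2.2697 K.
Change = 2.2697 − 1.3342 = 0.94 K.

0.94 K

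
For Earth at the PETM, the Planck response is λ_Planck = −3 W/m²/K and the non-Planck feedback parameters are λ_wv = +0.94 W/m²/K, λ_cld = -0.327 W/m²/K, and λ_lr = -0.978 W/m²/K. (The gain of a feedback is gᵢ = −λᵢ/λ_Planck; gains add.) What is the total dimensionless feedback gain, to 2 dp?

-0.12

Convert to gains: g_wv = 0.94/3 = 0.3133; g_cld = -0.327/3 = -0.109; g_lr = -0.978/3 = -0.326.
Total gain g = -0.1217.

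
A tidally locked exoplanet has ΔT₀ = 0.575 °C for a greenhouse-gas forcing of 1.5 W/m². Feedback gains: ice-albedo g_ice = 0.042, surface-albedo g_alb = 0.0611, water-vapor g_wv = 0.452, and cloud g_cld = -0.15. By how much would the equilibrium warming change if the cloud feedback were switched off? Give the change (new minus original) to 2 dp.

Original: g = 0.4051, ΔT = 0.575/(1−0.4051) = 0.9665 °C.
Without cloud: g' = 0.5551, ΔT' = 0.575/(1−0.5551) = 1.2924 °C.
Change = 1.2924 − 0.9665 = 0.33 °C.

0.33 °C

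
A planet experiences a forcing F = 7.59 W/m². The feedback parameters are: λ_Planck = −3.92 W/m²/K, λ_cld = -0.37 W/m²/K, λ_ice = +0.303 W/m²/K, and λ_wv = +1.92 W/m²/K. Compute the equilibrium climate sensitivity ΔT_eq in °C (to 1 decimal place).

3.7 °C

Net feedback parameter λ = (−3.92) + (-0.37) + (+0.303) + (+1.92) = -2.067 W/m²/K.
ΔT = −F/λ = −7.59/(-2.067) = 3.7 °C.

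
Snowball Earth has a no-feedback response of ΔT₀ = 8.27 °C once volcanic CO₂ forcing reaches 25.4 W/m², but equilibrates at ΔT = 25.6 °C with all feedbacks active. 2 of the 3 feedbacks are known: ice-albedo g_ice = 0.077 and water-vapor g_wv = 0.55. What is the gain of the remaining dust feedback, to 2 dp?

Amplification A = ΔT/ΔT₀ = 25.6/8.27 = 3.096.
Total gain g = 1 − 1/A = 1 − 1/3.096 = 0.677.
Known gains sum to 0.077 + 0.55 = 0.627.
g_dust = 0.677 − 0.627 = 0.05.

0.05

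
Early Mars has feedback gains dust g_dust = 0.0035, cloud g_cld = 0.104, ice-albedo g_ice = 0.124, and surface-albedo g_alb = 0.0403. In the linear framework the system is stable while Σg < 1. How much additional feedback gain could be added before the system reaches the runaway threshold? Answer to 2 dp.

Current total gain = 0.0035 + 0.104 + 0.124 + 0.0403 = 0.2718.
Margin to runaway = 1 − 0.2718 = 0.73.

0.73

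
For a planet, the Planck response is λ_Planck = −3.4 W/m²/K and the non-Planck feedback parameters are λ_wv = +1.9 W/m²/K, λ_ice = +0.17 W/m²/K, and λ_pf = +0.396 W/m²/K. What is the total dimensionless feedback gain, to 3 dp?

0.725

Convert to gains: g_wv = 1.9/3.4 = 0.5588; g_ice = 0.17/3.4 = 0.05; g_pf = 0.396/3.4 = 0.1165.
Total gain g = 0.7253.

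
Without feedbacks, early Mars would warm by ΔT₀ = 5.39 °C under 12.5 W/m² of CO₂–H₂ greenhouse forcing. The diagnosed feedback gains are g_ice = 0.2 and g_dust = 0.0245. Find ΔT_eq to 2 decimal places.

Total gain g = 0.2 + 0.0245 = 0.2245.
Amplification A = 1/(1 − 0.2245) = 1.289.
ΔT = 5.39 × 1.289 = 6.95 °C.

6.95 °C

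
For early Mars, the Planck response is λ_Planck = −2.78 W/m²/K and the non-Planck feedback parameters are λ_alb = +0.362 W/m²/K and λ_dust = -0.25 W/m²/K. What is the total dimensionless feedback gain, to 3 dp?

0.040

Convert to gains: g_alb = 0.362/2.78 = 0.1302; g_dust = -0.25/2.78 = -0.08993.
Total gain g = 0.04027.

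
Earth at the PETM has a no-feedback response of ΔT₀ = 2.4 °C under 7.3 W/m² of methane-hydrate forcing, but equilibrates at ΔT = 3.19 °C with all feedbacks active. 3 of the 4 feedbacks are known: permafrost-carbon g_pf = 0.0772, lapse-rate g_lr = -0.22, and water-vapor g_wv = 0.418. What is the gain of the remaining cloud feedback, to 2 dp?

Amplification A = ΔT/ΔT₀ = 3.19/2.4 = 1.329.
Total gain g = 1 − 1/A = 1 − 1/1.329 = 0.2476.
Known gains sum to 0.0772 − 0.22 + 0.418 = 0.2752.
g_cld = 0.2476 − 0.2752 = -0.03.

-0.03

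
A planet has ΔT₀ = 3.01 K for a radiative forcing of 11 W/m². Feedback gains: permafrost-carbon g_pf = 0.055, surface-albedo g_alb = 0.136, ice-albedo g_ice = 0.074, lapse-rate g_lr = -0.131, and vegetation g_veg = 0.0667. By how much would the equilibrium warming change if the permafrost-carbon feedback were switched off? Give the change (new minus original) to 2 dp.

-0.24 K

Original: g = 0.2007, ΔT = 3.01/(1−0.2007) = 3.7658 K.
Without permafrost-carbon: g' = 0.1457, ΔT' = 3.01/(1−0.1457) = 3.5234 K.
Change = 3.5234 − 3.7658 = -0.24 K.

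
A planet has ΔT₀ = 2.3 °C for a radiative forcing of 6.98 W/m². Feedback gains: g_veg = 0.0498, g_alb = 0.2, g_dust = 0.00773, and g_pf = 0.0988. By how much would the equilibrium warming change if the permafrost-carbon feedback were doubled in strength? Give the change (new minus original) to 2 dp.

0.65 °C

Original: g = 0.35633, ΔT = 2.3/(1−0.35633) = 3.5733 °C.
With doubled permafrost-carbon: g' = 0.45513, ΔT' = 2.3/(1−0.45513) = 4.2212 °C.
Change = 4.2212 − 3.5733 = 0.65 °C.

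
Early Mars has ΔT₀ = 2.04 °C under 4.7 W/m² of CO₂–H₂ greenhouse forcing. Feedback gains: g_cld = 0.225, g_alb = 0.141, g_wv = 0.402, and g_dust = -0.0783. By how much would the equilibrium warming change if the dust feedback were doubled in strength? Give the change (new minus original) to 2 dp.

Original: g = 0.6897, ΔT = 2.04/(1−0.6897) = 6.5743 °C.
With doubled dust: g' = 0.6114, ΔT' = 2.04/(1−0.6114) = 5.2496 °C.
Change = 5.2496 − 6.5743 = -1.32 °C.

-1.32 °C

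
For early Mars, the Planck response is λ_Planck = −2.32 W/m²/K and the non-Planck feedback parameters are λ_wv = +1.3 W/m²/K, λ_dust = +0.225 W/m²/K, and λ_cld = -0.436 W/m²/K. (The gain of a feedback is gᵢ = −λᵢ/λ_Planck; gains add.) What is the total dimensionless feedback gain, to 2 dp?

Convert to gains: g_wv = 1.3/2.32 = 0.5603; g_dust = 0.225/2.32 = 0.09698; g_cld = -0.436/2.32 = -0.1879.
Total gain g = 0.46938.

0.47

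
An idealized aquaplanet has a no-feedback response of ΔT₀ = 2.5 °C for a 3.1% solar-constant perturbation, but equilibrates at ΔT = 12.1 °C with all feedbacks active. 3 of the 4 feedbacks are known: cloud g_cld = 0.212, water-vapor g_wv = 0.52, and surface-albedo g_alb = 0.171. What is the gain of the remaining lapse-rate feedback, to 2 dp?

-0.11

Amplification A = ΔT/ΔT₀ = 12.1/2.5 = 4.84.
Total gain g = 1 − 1/A = 1 − 1/4.84 = 0.7934.
Known gains sum to 0.212 + 0.52 + 0.171 = 0.903.
g_lr = 0.7934 − 0.903 = -0.11.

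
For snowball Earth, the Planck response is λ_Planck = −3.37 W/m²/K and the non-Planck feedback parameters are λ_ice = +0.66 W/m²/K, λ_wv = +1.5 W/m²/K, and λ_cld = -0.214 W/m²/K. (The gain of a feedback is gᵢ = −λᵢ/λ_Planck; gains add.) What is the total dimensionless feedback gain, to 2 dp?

0.58

Convert to gains: g_ice = 0.66/3.37 = 0.1958; g_wv = 1.5/3.37 = 0.4451; g_cld = -0.214/3.37 = -0.0635.
Total gain g = 0.5774.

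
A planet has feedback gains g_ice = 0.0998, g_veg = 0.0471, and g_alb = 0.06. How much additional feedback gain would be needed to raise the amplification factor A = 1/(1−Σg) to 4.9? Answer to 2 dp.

Current total gain = 0.2069.
Target gain for A = 4.9: g* = 1 − 1/4.9 = 0.7959.
Additional gain needed = 0.7959 − 0.2069 = 0.59.

0.59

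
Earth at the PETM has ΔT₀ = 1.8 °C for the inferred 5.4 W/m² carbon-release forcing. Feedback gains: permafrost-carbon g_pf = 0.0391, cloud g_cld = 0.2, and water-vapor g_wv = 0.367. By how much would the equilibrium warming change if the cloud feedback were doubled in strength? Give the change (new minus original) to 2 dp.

Original: g = 0.6061, ΔT = 1.8/(1−0.6061) = 4.5697 °C.
With doubled cloud: g' = 0.8061, ΔT' = 1.8/(1−0.8061) = 9.2831 °C.
Change = 9.2831 − 4.5697 = 4.71 °C.

4.71 °C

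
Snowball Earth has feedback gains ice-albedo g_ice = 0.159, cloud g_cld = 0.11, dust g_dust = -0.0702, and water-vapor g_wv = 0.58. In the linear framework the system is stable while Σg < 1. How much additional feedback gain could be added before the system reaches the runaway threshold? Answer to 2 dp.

Current total gain = 0.159 + 0.11 − 0.0702 + 0.58 = 0.7788.
Margin to runaway = 1 − 0.7788 = 0.22.

0.22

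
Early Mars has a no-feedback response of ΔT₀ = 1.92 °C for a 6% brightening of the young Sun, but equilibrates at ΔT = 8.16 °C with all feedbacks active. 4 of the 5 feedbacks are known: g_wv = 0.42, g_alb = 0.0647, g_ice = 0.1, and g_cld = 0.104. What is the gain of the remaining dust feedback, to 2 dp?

Amplification A = ΔT/ΔT₀ = 8.16/1.92 = 4.25.
Total gain g = 1 − 1/A = 1 − 1/4.25 = 0.7647.
Known gains sum to 0.42 + 0.0647 + 0.1 + 0.104 = 0.6887.
g_dust = 0.7647 − 0.6887 = 0.08.

0.08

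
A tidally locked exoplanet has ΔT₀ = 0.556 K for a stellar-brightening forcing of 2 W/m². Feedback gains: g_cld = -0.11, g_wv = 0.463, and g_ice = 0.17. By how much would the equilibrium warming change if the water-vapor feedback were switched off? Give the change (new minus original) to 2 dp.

-0.57 K

Original: g = 0.523, ΔT = 0.556/(1−0.523) = 1.1656 K.
Without water-vapor: g' = 0.06, ΔT' = 0.556/(1−0.06) = 0.5915 K.
Change = 0.5915 − 1.1656 = -0.57 K.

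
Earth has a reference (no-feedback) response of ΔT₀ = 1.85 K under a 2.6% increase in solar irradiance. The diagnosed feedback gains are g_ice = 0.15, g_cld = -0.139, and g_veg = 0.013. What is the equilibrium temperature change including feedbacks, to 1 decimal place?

Total gain g = 0.15 − 0.139 + 0.013 = 0.024.
Amplification A = 1/(1 − 0.024) = 1.025.
ΔT = 1.85 × 1.025 = 1.9 K.

1.9 K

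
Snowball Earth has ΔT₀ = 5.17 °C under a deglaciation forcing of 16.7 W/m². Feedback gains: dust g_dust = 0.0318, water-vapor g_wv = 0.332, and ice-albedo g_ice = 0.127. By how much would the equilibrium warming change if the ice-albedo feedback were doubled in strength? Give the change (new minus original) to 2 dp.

Original: g = 0.4908, ΔT = 5.17/(1−0.4908) = 10.1532 °C.
With doubled ice-albedo: g' = 0.6178, ΔT' = 5.17/(1−0.6178) = 13.5269 °C.
Change = 13.5269 − 10.1532 = 3.37 °C.

3.37 °C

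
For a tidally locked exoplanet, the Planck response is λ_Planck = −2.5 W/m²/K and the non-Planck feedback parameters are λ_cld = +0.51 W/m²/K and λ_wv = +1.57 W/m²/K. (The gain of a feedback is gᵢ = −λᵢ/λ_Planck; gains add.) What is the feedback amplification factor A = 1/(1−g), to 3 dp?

5.952

Convert to gains: g_cld = 0.51/2.5 = 0.204; g_wv = 1.57/2.5 = 0.628.
Total gain g = 0.832.
A = 1/(1 − 0.832) = 5.952.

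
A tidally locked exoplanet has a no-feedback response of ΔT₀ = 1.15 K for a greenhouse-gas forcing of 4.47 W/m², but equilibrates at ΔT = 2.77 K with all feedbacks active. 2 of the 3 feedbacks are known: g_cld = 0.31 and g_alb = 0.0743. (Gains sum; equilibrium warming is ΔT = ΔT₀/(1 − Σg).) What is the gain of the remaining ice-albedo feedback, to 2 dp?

0.20

Amplification A = ΔT/ΔT₀ = 2.77/1.15 = 2.409.
Total gain g = 1 − 1/A = 1 − 1/2.409 = 0.5849.
Known gains sum to 0.31 + 0.0743 = 0.3843.
g_ice = 0.5849 − 0.3843 = 0.20.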